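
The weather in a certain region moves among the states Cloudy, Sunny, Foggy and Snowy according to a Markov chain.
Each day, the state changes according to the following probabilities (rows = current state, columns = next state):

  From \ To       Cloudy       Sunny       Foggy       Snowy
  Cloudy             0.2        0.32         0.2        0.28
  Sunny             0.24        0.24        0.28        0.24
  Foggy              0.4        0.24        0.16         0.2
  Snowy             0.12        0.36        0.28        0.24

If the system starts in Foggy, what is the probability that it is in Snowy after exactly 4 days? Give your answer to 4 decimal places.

0.2401

Propagate the distribution vector 4 days from Foggy.
After 0 days: (0.0000, 0.0000, 1.0000, 0.0000)
After 1 day: (0.4000, 0.2400, 0.1600, 0.2000)
After 2 days: (0.2256, 0.2960, 0.2288, 0.2496)
After 3 days: (0.2376, 0.2880, 0.2345, 0.2399)
After 4 days: (0.2392, 0.2878, 0.2328, 0.2401)
P(in Snowy after 4 days) = 0.2401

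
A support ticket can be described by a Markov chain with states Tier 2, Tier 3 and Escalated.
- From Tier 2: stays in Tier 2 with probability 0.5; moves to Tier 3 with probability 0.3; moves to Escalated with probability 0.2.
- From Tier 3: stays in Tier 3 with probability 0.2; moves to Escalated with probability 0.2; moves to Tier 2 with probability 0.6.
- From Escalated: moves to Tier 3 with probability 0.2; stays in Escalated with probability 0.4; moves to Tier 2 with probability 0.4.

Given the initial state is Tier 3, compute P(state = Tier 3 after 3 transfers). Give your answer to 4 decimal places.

0.2500

Propagate the distribution vector 3 transfers from Tier 3.
After 0 transfers: (0.0000, 1.0000, 0.0000)
After 1 transfer: (0.6000, 0.2000, 0.2000)
After 2 transfers: (0.5000, 0.2600, 0.2400)
After 3 transfers: (0.5020, 0.2500, 0.2480)
P(in Tier 3 after 3 transfers) = 0.2500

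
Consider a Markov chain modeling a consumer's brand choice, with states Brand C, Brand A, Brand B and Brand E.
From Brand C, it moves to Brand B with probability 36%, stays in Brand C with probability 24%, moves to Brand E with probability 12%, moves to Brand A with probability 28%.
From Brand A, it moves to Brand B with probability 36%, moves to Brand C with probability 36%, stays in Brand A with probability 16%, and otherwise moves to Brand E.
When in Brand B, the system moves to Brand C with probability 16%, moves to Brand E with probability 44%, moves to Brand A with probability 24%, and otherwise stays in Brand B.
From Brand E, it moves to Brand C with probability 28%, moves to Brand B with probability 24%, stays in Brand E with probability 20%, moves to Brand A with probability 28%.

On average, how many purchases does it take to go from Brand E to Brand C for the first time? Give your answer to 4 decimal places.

Let t(s) be the expected number of purchases to first reach Brand C from state s, with t(Brand C) = 0. Conditioning on the first purchase:
t(Brand A) = 1 + 0.16·t(Brand A) + 0.36·t(Brand B) + 0.12·t(Brand E)
t(Brand B) = 1 + 0.24·t(Brand A) + 0.16·t(Brand B) + 0.44·t(Brand E)
t(Brand E) = 1 + 0.28·t(Brand A) + 0.24·t(Brand B) + 0.2·t(Brand E)
Solving: t(Brand A) = 3.4918, t(Brand B) = 4.1324, t(Brand E) = 3.7119.
Expected purchases from Brand E to Brand C: 3.7119.

3.7119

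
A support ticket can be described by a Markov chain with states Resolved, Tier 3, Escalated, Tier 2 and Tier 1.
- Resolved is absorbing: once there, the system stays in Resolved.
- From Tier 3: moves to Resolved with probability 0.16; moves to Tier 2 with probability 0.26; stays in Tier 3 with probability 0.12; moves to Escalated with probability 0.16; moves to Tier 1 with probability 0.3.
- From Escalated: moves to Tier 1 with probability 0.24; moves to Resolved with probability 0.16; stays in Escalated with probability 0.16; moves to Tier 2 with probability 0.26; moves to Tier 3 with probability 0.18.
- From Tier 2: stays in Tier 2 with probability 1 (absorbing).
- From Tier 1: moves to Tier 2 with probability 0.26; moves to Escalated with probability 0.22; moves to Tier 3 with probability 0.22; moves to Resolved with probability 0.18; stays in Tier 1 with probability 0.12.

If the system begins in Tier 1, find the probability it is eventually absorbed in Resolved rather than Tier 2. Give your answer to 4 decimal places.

Let h(s) be the probability of absorption at Resolved starting from transient state s. Then h(Resolved) = 1 and h(Tier 2) = 0. By first-step analysis:
h(Tier 3) = 0.16·1 + 0.12·h(Tier 3) + 0.16·h(Escalated) + 0.26·0 + 0.3·h(Tier 1)
h(Escalated) = 0.16·1 + 0.18·h(Tier 3) + 0.16·h(Escalated) + 0.26·0 + 0.24·h(Tier 1)
h(Tier 1) = 0.18·1 + 0.22·h(Tier 3) + 0.22·h(Escalated) + 0.26·0 + 0.12·h(Tier 1)
Solving: h(Tier 3) = 0.3881, h(Escalated) = 0.3875, h(Tier 1) = 0.3984.
Starting from Tier 1, the probability is 0.3984.

0.3984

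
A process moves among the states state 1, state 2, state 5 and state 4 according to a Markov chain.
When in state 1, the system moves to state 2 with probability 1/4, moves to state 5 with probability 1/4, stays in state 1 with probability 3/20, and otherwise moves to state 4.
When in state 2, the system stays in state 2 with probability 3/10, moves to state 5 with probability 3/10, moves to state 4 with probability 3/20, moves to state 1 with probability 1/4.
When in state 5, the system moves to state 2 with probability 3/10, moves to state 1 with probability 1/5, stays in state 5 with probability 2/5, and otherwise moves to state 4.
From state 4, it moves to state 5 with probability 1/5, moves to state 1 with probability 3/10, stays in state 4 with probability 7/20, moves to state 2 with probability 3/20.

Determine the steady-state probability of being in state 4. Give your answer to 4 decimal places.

0.2250

Let the stationary distribution be π with π = πP and π_1 + π_2 + π_3 + π_4 = 1.
π_1 = 0.15·π_1 + 0.25·π_2 + 0.2·π_3 + 0.3·π_4
π_2 = 0.25·π_1 + 0.3·π_2 + 0.3·π_3 + 0.15·π_4
π_3 = 0.25·π_1 + 0.3·π_2 + 0.4·π_3 + 0.2·π_4
Solving with the normalization constraint gives π = (0.2241, 0.2550, 0.2959, 0.2250).
So the stationary probability of state 4 is 0.2250.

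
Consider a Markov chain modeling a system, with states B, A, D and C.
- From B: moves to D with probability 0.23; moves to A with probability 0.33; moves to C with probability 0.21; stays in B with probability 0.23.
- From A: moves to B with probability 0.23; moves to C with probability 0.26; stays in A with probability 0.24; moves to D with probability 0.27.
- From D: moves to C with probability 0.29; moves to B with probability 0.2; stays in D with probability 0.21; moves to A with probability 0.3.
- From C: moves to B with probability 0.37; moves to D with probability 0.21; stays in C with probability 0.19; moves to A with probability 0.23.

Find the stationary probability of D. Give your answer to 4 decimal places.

Let the stationary distribution be π with π = πP and π_1 + π_2 + π_3 + π_4 = 1.
π_1 = 0.23·π_1 + 0.23·π_2 + 0.2·π_3 + 0.37·π_4
π_2 = 0.33·π_1 + 0.24·π_2 + 0.3·π_3 + 0.23·π_4
π_3 = 0.23·π_1 + 0.27·π_2 + 0.21·π_3 + 0.21·π_4
Solving with the normalization constraint gives π = (0.2563, 0.2746, 0.2316, 0.2375).
So the stationary probability of D is 0.2316.

0.2316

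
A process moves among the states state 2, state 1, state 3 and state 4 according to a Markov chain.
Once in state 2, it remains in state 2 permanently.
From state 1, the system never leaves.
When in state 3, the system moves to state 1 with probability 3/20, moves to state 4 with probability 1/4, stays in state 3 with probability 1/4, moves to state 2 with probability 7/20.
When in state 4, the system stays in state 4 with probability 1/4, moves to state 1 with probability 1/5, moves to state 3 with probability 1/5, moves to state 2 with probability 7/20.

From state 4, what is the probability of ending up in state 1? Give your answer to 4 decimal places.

Let h(s) be the probability of absorption at state 1 starting from transient state s. Then h(state 1) = 1 and h(state 2) = 0. By first-step analysis:
h(state 3) = 0.35·0 + 0.15·1 + 0.25·h(state 3) + 0.25·h(state 4)
h(state 4) = 0.35·0 + 0.2·1 + 0.2·h(state 3) + 0.25·h(state 4)
Solving: h(state 3) = 0.3171, h(state 4) = 0.3512.
Starting from state 4, the probability is 0.3512.

0.3512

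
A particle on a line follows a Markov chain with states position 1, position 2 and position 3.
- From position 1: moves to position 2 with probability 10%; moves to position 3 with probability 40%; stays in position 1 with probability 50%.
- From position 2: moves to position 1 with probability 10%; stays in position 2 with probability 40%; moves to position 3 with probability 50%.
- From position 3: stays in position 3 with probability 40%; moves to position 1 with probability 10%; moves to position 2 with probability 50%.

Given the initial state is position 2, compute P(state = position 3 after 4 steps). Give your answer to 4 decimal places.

0.4402

Propagate the distribution vector 4 steps from position 2.
After 0 steps: (0.0000, 1.0000, 0.0000)
After 1 step: (0.1000, 0.4000, 0.5000)
After 2 steps: (0.1400, 0.4200, 0.4400)
After 3 steps: (0.1560, 0.4020, 0.4420)
After 4 steps: (0.1624, 0.3974, 0.4402)
P(in position 3 after 4 steps) = 0.4402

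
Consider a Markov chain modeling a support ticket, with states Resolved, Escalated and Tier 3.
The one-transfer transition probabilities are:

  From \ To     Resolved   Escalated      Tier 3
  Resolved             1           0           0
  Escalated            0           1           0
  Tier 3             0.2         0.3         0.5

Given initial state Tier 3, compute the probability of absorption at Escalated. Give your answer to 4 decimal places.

0.6000

Let h(s) be the probability of absorption at Escalated starting from transient state s. Then h(Escalated) = 1 and h(Resolved) = 0. By first-step analysis:
h(Tier 3) = 0.2·0 + 0.3·1 + 0.5·h(Tier 3)
Solving: h(Tier 3) = 0.6000.
Starting from Tier 3, the probability is 0.6000.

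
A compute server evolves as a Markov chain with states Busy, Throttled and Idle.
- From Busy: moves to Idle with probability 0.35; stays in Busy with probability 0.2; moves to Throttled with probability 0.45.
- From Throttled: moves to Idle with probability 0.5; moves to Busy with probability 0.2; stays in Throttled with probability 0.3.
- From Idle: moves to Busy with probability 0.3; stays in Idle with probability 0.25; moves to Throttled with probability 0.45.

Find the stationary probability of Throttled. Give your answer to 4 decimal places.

Let the stationary distribution be π with π = πP and π_1 + π_2 + π_3 = 1.
π_1 = 0.2·π_1 + 0.2·π_2 + 0.3·π_3
π_2 = 0.45·π_1 + 0.3·π_2 + 0.45·π_3
Solving with the normalization constraint gives π = (0.2372, 0.3913, 0.3715).
So the stationary probability of Throttled is 0.3913.

0.3913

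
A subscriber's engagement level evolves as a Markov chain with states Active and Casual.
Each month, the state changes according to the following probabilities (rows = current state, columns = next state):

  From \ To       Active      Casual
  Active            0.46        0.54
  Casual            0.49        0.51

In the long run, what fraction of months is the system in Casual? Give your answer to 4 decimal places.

0.5243

Let the stationary distribution be π with π = πP and π_1 + π_2 = 1.
π_1 = 0.46·π_1 + 0.49·π_2
Solving with the normalization constraint gives π = (0.4757, 0.5243).
So the stationary probability of Casual is 0.5243.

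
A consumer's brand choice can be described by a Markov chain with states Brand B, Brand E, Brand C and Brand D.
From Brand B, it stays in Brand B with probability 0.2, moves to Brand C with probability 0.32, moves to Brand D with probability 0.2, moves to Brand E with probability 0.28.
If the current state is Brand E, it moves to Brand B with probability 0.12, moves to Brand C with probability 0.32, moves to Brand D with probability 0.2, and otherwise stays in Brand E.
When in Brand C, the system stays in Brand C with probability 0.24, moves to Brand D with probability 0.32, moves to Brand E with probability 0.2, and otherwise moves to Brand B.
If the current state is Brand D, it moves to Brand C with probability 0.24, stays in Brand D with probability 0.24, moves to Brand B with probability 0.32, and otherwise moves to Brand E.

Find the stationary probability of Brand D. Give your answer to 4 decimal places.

Let the stationary distribution be π with π = πP and π_1 + π_2 + π_3 + π_4 = 1.
π_1 = 0.2·π_1 + 0.12·π_2 + 0.24·π_3 + 0.32·π_4
π_2 = 0.28·π_1 + 0.36·π_2 + 0.2·π_3 + 0.2·π_4
π_3 = 0.32·π_1 + 0.32·π_2 + 0.24·π_3 + 0.24·π_4
Solving with the normalization constraint gives π = (0.2196, 0.2590, 0.2783, 0.2431).
So the stationary probability of Brand D is 0.2431.

0.2431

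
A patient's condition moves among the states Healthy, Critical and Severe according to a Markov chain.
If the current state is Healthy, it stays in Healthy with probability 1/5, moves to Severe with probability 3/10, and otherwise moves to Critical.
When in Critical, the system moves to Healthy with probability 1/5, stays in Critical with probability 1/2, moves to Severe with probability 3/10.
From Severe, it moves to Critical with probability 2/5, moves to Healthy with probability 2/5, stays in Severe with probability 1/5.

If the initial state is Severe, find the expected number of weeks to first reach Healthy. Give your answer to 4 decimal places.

3.2143

Let t(s) be the expected number of weeks to first reach Healthy from state s, with t(Healthy) = 0. Conditioning on the first week:
t(Critical) = 1 + 0.5·t(Critical) + 0.3·t(Severe)
t(Severe) = 1 + 0.4·t(Critical) + 0.2·t(Severe)
Solving: t(Critical) = 3.9286, t(Severe) = 3.2143.
Expected weeks from Severe to Healthy: 3.2143.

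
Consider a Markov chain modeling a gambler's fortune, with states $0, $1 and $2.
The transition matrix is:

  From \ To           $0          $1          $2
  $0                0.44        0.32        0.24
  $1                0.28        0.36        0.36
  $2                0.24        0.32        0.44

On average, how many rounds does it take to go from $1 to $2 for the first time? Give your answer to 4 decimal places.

Let t(s) be the expected number of rounds to first reach $2 from state s, with t($2) = 0. Conditioning on the first round:
t($0) = 1 + 0.44·t($0) + 0.32·t($1)
t($1) = 1 + 0.28·t($0) + 0.36·t($1)
Solving: t($0) = 3.5714, t($1) = 3.1250.
Expected rounds from $1 to $2: 3.1250.

3.1250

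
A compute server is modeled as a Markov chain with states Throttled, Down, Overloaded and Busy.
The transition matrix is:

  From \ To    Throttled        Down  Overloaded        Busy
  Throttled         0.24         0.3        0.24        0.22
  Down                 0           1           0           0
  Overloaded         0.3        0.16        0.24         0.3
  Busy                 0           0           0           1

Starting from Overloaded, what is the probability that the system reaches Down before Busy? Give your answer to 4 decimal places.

0.4185

Let h(s) be the probability of absorption at Down starting from transient state s. Then h(Down) = 1 and h(Busy) = 0. By first-step analysis:
h(Throttled) = 0.24·h(Throttled) + 0.3·1 + 0.24·h(Overloaded) + 0.22·0
h(Overloaded) = 0.3·h(Throttled) + 0.16·1 + 0.24·h(Overloaded) + 0.3·0
Solving: h(Throttled) = 0.5269, h(Overloaded) = 0.4185.
Starting from Overloaded, the probability is 0.4185.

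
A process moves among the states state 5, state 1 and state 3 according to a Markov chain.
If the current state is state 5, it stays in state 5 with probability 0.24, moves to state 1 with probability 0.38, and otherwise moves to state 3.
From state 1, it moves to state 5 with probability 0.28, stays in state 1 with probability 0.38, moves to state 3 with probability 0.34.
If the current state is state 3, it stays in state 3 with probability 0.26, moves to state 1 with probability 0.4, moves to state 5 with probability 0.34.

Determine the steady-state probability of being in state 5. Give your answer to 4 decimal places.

Let the stationary distribution be π with π = πP and π_1 + π_2 + π_3 = 1.
π_1 = 0.24·π_1 + 0.28·π_2 + 0.34·π_3
π_2 = 0.38·π_1 + 0.38·π_2 + 0.4·π_3
Solving with the normalization constraint gives π = (0.2880, 0.3865, 0.3255).
So the stationary probability of state 5 is 0.2880.

0.2880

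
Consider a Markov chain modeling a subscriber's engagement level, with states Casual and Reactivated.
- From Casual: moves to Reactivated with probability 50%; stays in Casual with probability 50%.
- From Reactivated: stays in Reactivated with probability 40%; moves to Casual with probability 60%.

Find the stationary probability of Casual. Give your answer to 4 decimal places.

Let the stationary distribution be π with π = πP and π_1 + π_2 = 1.
π_1 = 0.5·π_1 + 0.6·π_2
Solving with the normalization constraint gives π = (0.5455, 0.4545).
So the stationary probability of Casual is 0.5455.

0.5455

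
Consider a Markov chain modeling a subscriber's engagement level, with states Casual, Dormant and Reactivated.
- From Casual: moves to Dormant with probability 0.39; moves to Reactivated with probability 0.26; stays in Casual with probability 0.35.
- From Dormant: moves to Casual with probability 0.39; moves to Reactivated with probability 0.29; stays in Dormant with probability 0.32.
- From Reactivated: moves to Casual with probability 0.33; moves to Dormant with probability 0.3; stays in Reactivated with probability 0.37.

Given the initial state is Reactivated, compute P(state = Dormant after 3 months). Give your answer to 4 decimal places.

Propagate the distribution vector 3 months from Reactivated.
After 0 months: (0.0000, 0.0000, 1.0000)
After 1 month: (0.3300, 0.3000, 0.3700)
After 2 months: (0.3546, 0.3357, 0.3097)
After 3 months: (0.3572, 0.3386, 0.3041)
P(in Dormant after 3 months) = 0.3386

0.3386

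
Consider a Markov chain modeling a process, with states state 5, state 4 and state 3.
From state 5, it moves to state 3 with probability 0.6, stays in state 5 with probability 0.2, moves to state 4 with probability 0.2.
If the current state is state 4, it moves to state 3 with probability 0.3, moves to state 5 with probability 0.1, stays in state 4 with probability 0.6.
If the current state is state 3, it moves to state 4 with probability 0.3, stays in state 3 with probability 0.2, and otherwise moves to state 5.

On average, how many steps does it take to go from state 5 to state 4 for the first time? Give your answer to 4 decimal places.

4.1176

Let t(s) be the expected number of steps to first reach state 4 from state s, with t(state 4) = 0. Conditioning on the first step:
t(state 5) = 1 + 0.2·t(state 5) + 0.6·t(state 3)
t(state 3) = 1 + 0.5·t(state 5) + 0.2·t(state 3)
Solving: t(state 5) = 4.1176, t(state 3) = 3.8235.
Expected steps from state 5 to state 4: 4.1176.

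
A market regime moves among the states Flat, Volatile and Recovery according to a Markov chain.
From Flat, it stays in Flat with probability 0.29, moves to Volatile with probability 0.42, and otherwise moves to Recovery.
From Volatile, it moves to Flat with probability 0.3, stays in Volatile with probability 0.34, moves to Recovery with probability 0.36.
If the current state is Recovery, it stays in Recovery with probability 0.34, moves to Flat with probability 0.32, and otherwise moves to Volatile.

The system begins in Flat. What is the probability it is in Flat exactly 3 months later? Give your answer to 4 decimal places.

0.3036

Propagate the distribution vector 3 months from Flat.
After 0 months: (1.0000, 0.0000, 0.0000)
After 1 month: (0.2900, 0.4200, 0.2900)
After 2 months: (0.3029, 0.3632, 0.3339)
After 3 months: (0.3036, 0.3642, 0.3321)
P(in Flat after 3 months) = 0.3036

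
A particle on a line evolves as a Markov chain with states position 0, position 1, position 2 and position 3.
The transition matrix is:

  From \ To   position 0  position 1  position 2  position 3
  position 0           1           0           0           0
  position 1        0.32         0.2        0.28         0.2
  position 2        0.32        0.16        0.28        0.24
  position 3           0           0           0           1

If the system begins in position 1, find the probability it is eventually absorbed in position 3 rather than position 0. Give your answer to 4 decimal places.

Let h(s) be the probability of absorption at position 3 starting from transient state s. Then h(position 3) = 1 and h(position 0) = 0. By first-step analysis:
h(position 1) = 0.32·0 + 0.2·h(position 1) + 0.28·h(position 2) + 0.2·1
h(position 2) = 0.32·0 + 0.16·h(position 1) + 0.28·h(position 2) + 0.24·1
Solving: h(position 1) = 0.3976, h(position 2) = 0.4217.
Starting from position 1, the probability is 0.3976.

0.3976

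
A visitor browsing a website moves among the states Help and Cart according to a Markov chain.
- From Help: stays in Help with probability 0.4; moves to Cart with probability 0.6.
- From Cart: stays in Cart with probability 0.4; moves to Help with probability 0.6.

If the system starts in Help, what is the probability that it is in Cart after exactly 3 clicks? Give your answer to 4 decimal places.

Propagate the distribution vector 3 clicks from Help.
After 0 clicks: (1.0000, 0.0000)
After 1 click: (0.4000, 0.6000)
After 2 clicks: (0.5200, 0.4800)
After 3 clicks: (0.4960, 0.5040)
P(in Cart after 3 clicks) = 0.5040

0.5040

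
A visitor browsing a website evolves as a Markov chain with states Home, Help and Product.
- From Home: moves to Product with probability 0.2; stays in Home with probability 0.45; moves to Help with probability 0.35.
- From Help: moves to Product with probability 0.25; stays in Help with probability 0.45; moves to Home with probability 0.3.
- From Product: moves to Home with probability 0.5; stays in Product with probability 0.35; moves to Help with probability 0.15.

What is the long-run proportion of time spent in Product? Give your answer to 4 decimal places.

Let the stationary distribution be π with π = πP and π_1 + π_2 + π_3 = 1.
π_1 = 0.45·π_1 + 0.3·π_2 + 0.5·π_3
π_2 = 0.35·π_1 + 0.45·π_2 + 0.15·π_3
Solving with the normalization constraint gives π = (0.4129, 0.3323, 0.2548).
So the stationary probability of Product is 0.2548.

0.2548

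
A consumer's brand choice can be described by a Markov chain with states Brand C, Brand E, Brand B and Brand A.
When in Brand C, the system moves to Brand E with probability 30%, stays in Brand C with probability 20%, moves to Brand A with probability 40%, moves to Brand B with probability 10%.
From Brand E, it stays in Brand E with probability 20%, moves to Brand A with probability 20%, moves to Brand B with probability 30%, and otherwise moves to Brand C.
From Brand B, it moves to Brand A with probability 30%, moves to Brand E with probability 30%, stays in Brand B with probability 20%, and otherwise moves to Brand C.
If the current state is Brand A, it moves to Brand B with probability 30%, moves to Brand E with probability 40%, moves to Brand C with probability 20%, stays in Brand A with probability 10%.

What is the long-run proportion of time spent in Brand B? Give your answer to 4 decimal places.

Let the stationary distribution be π with π = πP and π_1 + π_2 + π_3 + π_4 = 1.
π_1 = 0.2·π_1 + 0.3·π_2 + 0.2·π_3 + 0.2·π_4
π_2 = 0.3·π_1 + 0.2·π_2 + 0.3·π_3 + 0.4·π_4
π_3 = 0.1·π_1 + 0.3·π_2 + 0.2·π_3 + 0.3·π_4
Solving with the normalization constraint gives π = (0.2295, 0.2950, 0.2310, 0.2445).
So the stationary probability of Brand B is 0.2310.

0.2310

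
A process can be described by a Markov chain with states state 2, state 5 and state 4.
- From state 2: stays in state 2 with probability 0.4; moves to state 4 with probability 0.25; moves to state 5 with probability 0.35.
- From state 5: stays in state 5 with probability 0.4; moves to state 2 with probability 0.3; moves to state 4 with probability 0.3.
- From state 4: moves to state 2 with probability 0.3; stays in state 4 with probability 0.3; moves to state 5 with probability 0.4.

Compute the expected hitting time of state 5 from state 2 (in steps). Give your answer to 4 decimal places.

Let t(s) be the expected number of steps to first reach state 5 from state s, with t(state 5) = 0. Conditioning on the first step:
t(state 2) = 1 + 0.4·t(state 2) + 0.25·t(state 4)
t(state 4) = 1 + 0.3·t(state 2) + 0.3·t(state 4)
Solving: t(state 2) = 2.7536, t(state 4) = 2.6087.
Expected steps from state 2 to state 5: 2.7536.

2.7536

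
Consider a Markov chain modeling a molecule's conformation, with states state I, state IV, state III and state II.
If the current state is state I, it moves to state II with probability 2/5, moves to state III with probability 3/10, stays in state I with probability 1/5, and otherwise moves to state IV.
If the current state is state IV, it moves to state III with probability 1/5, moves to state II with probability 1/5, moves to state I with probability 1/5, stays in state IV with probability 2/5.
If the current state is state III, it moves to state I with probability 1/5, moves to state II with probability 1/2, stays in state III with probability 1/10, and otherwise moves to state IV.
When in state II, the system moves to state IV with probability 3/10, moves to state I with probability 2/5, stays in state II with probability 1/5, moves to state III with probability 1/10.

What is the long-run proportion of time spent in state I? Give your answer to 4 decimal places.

Let the stationary distribution be π with π = πP and π_1 + π_2 + π_3 + π_4 = 1.
π_1 = 0.2·π_1 + 0.2·π_2 + 0.2·π_3 + 0.4·π_4
π_2 = 0.1·π_1 + 0.4·π_2 + 0.2·π_3 + 0.3·π_4
π_3 = 0.3·π_1 + 0.2·π_2 + 0.1·π_3 + 0.1·π_4
Solving with the normalization constraint gives π = (0.2611, 0.2556, 0.1778, 0.3056).
So the stationary probability of state I is 0.2611.

0.2611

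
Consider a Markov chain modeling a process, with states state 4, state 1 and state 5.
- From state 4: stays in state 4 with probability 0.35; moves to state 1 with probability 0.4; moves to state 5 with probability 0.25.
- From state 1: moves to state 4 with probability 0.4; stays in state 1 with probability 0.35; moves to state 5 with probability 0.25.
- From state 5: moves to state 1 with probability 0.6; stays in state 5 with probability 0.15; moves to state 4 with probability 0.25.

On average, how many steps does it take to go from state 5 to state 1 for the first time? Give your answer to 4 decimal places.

1.8367

Let t(s) be the expected number of steps to first reach state 1 from state s, with t(state 1) = 0. Conditioning on the first step:
t(state 4) = 1 + 0.35·t(state 4) + 0.25·t(state 5)
t(state 5) = 1 + 0.25·t(state 4) + 0.15·t(state 5)
Solving: t(state 4) = 2.2449, t(state 5) = 1.8367.
Expected steps from state 5 to state 1: 1.8367.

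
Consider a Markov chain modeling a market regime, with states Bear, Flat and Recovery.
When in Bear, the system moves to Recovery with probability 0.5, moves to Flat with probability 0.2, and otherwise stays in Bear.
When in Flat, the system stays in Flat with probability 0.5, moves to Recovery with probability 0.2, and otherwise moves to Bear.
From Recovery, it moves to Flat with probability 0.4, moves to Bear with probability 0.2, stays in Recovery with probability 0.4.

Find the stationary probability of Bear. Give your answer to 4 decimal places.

Let the stationary distribution be π with π = πP and π_1 + π_2 + π_3 = 1.
π_1 = 0.3·π_1 + 0.3·π_2 + 0.2·π_3
π_2 = 0.2·π_1 + 0.5·π_2 + 0.4·π_3
Solving with the normalization constraint gives π = (0.2651, 0.3855, 0.3494).
So the stationary probability of Bear is 0.2651.

0.2651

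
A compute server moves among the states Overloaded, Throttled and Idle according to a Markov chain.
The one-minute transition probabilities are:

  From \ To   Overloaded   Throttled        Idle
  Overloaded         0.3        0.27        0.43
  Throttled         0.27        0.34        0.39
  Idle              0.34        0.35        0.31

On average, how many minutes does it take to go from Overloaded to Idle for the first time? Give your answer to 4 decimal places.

2.3901

Let t(s) be the expected number of minutes to first reach Idle from state s, with t(Idle) = 0. Conditioning on the first minute:
t(Overloaded) = 1 + 0.3·t(Overloaded) + 0.27·t(Throttled)
t(Throttled) = 1 + 0.27·t(Overloaded) + 0.34·t(Throttled)
Solving: t(Overloaded) = 2.3901, t(Throttled) = 2.4929.
Expected minutes from Overloaded to Idle: 2.3901.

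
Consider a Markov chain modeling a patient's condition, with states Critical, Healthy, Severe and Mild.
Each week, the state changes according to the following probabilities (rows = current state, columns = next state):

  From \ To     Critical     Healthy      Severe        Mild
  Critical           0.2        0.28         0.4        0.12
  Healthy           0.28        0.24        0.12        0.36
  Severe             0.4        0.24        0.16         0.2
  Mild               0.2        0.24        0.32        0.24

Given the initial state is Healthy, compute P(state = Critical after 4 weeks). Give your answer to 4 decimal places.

Propagate the distribution vector 4 weeks from Healthy.
After 0 weeks: (0.0000, 1.0000, 0.0000, 0.0000)
After 1 week: (0.2800, 0.2400, 0.1200, 0.3600)
After 2 weeks: (0.2432, 0.2512, 0.2752, 0.2304)
After 3 weeks: (0.2751, 0.2497, 0.2452, 0.2300)
After 4 weeks: (0.2690, 0.2510, 0.2528, 0.2271)
P(in Critical after 4 weeks) = 0.2690

0.2690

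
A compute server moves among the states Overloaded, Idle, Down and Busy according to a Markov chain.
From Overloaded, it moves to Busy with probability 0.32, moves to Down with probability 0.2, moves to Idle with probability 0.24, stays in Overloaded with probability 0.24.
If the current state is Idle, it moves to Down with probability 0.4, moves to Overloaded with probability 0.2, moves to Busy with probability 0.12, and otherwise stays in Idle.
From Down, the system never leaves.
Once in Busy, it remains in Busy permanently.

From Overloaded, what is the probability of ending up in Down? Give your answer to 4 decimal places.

Let h(s) be the probability of absorption at Down starting from transient state s. Then h(Down) = 1 and h(Busy) = 0. By first-step analysis:
h(Overloaded) = 0.24·h(Overloaded) + 0.24·h(Idle) + 0.2·1 + 0.32·0
h(Idle) = 0.2·h(Overloaded) + 0.28·h(Idle) + 0.4·1 + 0.12·0
Solving: h(Overloaded) = 0.4808, h(Idle) = 0.6891.
Starting from Overloaded, the probability is 0.4808.

0.4808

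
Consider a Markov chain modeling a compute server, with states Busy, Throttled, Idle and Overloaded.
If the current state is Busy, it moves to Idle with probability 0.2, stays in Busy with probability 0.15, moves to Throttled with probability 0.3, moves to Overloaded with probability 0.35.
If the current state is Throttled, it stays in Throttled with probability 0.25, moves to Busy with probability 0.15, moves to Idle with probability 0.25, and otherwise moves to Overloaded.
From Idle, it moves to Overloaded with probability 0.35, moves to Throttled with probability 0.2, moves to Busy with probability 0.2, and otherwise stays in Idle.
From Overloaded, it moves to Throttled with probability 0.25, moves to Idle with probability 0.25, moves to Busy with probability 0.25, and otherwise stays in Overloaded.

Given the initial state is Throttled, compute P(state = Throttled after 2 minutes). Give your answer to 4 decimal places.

Propagate the distribution vector 2 minutes from Throttled.
After 0 minutes: (0.0000, 1.0000, 0.0000, 0.0000)
After 1 minute: (0.1500, 0.2500, 0.2500, 0.3500)
After 2 minutes: (0.1975, 0.2450, 0.2425, 0.3150)
P(in Throttled after 2 minutes) = 0.2450

0.2450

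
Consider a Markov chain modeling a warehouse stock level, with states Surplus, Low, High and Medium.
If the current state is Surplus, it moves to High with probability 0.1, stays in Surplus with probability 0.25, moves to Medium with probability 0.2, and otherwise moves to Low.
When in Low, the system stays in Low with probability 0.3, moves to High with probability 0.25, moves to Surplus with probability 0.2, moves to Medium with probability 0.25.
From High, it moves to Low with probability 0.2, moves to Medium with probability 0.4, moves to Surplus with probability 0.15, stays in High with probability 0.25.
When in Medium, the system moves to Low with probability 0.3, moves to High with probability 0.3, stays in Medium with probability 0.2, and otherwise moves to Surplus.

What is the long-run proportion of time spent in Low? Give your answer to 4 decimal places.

Let the stationary distribution be π with π = πP and π_1 + π_2 + π_3 + π_4 = 1.
π_1 = 0.25·π_1 + 0.2·π_2 + 0.15·π_3 + 0.2·π_4
π_2 = 0.45·π_1 + 0.3·π_2 + 0.2·π_3 + 0.3·π_4
π_3 = 0.1·π_1 + 0.25·π_2 + 0.25·π_3 + 0.3·π_4
Solving with the normalization constraint gives π = (0.1982, 0.3064, 0.2334, 0.2620).
So the stationary probability of Low is 0.3064.

0.3064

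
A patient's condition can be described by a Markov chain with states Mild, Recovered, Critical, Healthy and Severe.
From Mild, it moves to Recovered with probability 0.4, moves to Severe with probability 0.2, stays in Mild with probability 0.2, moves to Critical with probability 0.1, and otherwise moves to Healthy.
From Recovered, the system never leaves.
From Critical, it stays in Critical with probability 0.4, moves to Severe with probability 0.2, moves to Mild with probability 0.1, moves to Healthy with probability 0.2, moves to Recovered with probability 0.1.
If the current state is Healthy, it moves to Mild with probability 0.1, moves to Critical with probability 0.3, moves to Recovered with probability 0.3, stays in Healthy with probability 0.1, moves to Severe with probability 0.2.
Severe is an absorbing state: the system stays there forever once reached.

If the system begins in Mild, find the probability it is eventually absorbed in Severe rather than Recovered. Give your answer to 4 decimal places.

Let h(s) be the probability of absorption at Severe starting from transient state s. Then h(Severe) = 1 and h(Recovered) = 0. By first-step analysis:
h(Mild) = 0.2·h(Mild) + 0.4·0 + 0.1·h(Critical) + 0.1·h(Healthy) + 0.2·1
h(Critical) = 0.1·h(Mild) + 0.1·0 + 0.4·h(Critical) + 0.2·h(Healthy) + 0.2·1
h(Healthy) = 0.1·h(Mild) + 0.3·0 + 0.3·h(Critical) + 0.1·h(Healthy) + 0.2·1
Solving: h(Mild) = 0.3736, h(Critical) = 0.5440, h(Healthy) = 0.4451.
Starting from Mild, the probability is 0.3736.

0.3736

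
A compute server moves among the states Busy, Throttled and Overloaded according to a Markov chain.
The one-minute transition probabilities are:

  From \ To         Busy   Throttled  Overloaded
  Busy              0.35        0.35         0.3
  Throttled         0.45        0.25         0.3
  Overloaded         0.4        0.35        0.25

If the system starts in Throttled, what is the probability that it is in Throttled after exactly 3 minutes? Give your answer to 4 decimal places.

Propagate the distribution vector 3 minutes from Throttled.
After 0 minutes: (0.0000, 1.0000, 0.0000)
After 1 minute: (0.4500, 0.2500, 0.3000)
After 2 minutes: (0.3900, 0.3250, 0.2850)
After 3 minutes: (0.3968, 0.3175, 0.2858)
P(in Throttled after 3 minutes) = 0.3175

0.3175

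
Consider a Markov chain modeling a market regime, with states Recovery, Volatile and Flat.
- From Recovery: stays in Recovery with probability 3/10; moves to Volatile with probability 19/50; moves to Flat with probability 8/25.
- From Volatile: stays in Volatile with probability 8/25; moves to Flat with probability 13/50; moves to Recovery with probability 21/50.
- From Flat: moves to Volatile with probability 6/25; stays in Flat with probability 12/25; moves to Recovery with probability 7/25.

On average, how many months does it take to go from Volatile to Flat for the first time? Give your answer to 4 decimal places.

Let t(s) be the expected number of months to first reach Flat from state s, with t(Flat) = 0. Conditioning on the first month:
t(Recovery) = 1 + 0.3·t(Recovery) + 0.38·t(Volatile)
t(Volatile) = 1 + 0.42·t(Recovery) + 0.32·t(Volatile)
Solving: t(Recovery) = 3.3502, t(Volatile) = 3.5398.
Expected months from Volatile to Flat: 3.5398.

3.5398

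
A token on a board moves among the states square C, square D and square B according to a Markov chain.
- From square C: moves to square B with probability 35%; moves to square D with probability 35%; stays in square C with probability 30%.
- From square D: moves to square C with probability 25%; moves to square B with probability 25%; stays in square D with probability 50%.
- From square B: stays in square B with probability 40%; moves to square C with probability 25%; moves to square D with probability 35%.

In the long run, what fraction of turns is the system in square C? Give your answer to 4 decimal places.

0.2632

Let the stationary distribution be π with π = πP and π_1 + π_2 + π_3 = 1.
π_1 = 0.3·π_1 + 0.25·π_2 + 0.25·π_3
π_2 = 0.35·π_1 + 0.5·π_2 + 0.35·π_3
Solving with the normalization constraint gives π = (0.2632, 0.4118, 0.3251).
So the stationary probability of square C is 0.2632.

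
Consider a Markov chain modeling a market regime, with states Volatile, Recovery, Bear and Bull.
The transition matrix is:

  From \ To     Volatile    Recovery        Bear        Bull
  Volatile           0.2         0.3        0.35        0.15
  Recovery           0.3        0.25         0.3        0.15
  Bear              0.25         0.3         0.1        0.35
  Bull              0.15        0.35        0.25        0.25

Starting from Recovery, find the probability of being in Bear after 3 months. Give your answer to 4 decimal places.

Propagate the distribution vector 3 months from Recovery.
After 0 months: (0.0000, 1.0000, 0.0000, 0.0000)
After 1 month: (0.3000, 0.2500, 0.3000, 0.1500)
After 2 months: (0.2325, 0.2950, 0.2475, 0.2250)
After 3 months: (0.2306, 0.2965, 0.2509, 0.2220)
P(in Bear after 3 months) = 0.2509

0.2509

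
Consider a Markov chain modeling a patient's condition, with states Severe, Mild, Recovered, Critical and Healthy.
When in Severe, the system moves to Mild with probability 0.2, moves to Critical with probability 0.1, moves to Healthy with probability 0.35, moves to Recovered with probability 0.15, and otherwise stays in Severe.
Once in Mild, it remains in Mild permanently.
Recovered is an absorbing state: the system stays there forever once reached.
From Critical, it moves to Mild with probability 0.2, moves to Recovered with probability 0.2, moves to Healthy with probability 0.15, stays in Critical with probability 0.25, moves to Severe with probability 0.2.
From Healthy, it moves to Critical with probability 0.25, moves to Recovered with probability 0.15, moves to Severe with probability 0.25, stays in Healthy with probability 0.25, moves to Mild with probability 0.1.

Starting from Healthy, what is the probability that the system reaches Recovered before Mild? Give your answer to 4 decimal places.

Let h(s) be the probability of absorption at Recovered starting from transient state s. Then h(Recovered) = 1 and h(Mild) = 0. By first-step analysis:
h(Severe) = 0.2·h(Severe) + 0.2·0 + 0.15·1 + 0.1·h(Critical) + 0.35·h(Healthy)
h(Critical) = 0.2·h(Severe) + 0.2·0 + 0.2·1 + 0.25·h(Critical) + 0.15·h(Healthy)
h(Healthy) = 0.25·h(Severe) + 0.1·0 + 0.15·1 + 0.25·h(Critical) + 0.25·h(Healthy)
Solving: h(Severe) = 0.4806, h(Critical) = 0.5002, h(Healthy) = 0.5269.
Starting from Healthy, the probability is 0.5269.

0.5269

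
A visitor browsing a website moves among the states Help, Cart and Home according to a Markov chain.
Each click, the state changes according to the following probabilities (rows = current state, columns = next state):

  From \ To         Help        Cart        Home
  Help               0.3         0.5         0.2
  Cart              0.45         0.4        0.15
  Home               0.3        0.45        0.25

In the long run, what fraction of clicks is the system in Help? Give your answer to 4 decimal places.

0.3669

Let the stationary distribution be π with π = πP and π_1 + π_2 + π_3 = 1.
π_1 = 0.3·π_1 + 0.45·π_2 + 0.3·π_3
π_2 = 0.5·π_1 + 0.4·π_2 + 0.45·π_3
Solving with the normalization constraint gives π = (0.3669, 0.4460, 0.1871).
So the stationary probability of Help is 0.3669.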